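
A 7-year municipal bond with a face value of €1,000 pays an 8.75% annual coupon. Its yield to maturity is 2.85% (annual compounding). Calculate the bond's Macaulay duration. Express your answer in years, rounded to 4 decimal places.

5.7542 years

Periodic yield y = 0.0285. Discount each cash flow and weight by its year:
  t   CF        PV=CF/(1+0.0285)^t    t·PV
  1        87.50        85.0754        85.0754
  2        87.50        82.7179       165.4358
  3        87.50        80.4258       241.2773
  4        87.50        78.1971       312.7886
  5        87.50        76.0303       380.1514
  6        87.50        73.9235       443.5408
  7     1,087.50       893.3038     6,253.1268
  Σ                  1,369.6737     7,881.3959
Price P = Σ PV = 1,369.6737.
Macaulay duration = Σ(t·PV) / P = 7,881.3959 / 1,369.6737 = 5.75421 years.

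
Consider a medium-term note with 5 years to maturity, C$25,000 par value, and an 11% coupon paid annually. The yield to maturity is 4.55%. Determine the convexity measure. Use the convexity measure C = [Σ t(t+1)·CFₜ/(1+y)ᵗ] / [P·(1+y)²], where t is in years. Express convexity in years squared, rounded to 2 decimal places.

With y = 0.0455:
  t   CF        PV=CF/(1+0.0455)^t    t·PV        t(t+1)·PV
  1     2,750.00     2,630.3204     2,630.3204       5,260.6408
  2     2,750.00     2,515.8493     5,031.6986      15,095.0957
  3     2,750.00     2,406.3599     7,219.0797      28,876.3188
  4     2,750.00     2,301.6355     9,206.5420      46,032.7098
  5    27,750.00    22,214.8202   111,074.1008     666,444.6047
  Σ                 32,068.9852   135,161.7414     761,709.3698
P = 32,068.9852.
Convexity = Σ t(t+1)·PV / [P·(1+y)²] = 761,709.3698 / (32,068.9852 × 1.093070) = 21.72981.

21.73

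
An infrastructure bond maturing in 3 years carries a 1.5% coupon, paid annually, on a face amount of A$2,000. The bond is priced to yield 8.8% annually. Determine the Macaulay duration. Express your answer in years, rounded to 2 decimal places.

2.95 years

Periodic yield y = 0.088. Discount each cash flow and weight by its year:
  t   CF        PV=CF/(1+0.088)^t    t·PV
  1        30.00        27.5735        27.5735
  2        30.00        25.3433        50.6866
  3     2,030.00     1,576.1928     4,728.5785
  Σ                  1,629.1097     4,806.8387
Price P = Σ PV = 1,629.1097.
Macaulay duration = Σ(t·PV) / P = 4,806.8387 / 1,629.1097 = 2.95059 years.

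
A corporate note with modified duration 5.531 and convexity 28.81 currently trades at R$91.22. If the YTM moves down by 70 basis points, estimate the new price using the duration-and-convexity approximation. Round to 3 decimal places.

R$94.816

Duration effect: -D_mod·Δy = -5.531 × (-0.007) = +0.038717
Convexity effect: ½·C·(Δy)² = 0.5 × 28.81 × (-0.007)² = +0.000705845
ΔP/P ≈ +0.038717 + 0.000705845 = +0.039422845
New price ≈ 91.22 × (1 + 0.039422845) = 94.8161519209.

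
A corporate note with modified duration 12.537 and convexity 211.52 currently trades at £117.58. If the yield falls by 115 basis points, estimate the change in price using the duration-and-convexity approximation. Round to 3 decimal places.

+£18.597

Duration effect: -D_mod·Δy = -12.537 × (-0.0115) = +0.1441755
Convexity effect: ½·C·(Δy)² = 0.5 × 211.52 × (-0.0115)² = +0.01398676
ΔP/P ≈ +0.1441755 + 0.01398676 = +0.15816226
ΔP ≈ 117.58 × (+0.15816226) = +18.5967185308.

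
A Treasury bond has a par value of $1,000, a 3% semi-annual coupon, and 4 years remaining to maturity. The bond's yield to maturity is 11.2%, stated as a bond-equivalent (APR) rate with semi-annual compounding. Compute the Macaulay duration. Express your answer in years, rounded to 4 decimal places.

Periodic yield y = 0.056. Discount each cash flow and weight by its period:
  t   CF        PV=CF/(1+0.056)^t    t·PV
  1        15.00        14.2045        14.2045
  2        15.00        13.4513        26.9025
  3        15.00        12.7379        38.2138
  4        15.00        12.0625        48.2498
  5        15.00        11.4228        57.1139
  6        15.00        10.8170        64.9021
  7        15.00        10.2434        71.7038
  8     1,015.00       656.3790     5,251.0322
  Σ                    741.3184     5,572.3227
Price P = Σ PV = 741.3184.
Macaulay duration = Σ(t·PV) / P = 5,572.3227 / 741.3184 = 7.51677 half-year periods.
In years: 7.51677 / 2 = 3.75839 years.

3.7584 years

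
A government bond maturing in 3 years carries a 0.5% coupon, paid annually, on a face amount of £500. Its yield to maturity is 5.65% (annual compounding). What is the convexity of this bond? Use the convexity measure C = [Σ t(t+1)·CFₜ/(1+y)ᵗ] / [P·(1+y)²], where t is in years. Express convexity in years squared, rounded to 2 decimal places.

10.67

With y = 0.0565:
  t   CF        PV=CF/(1+0.0565)^t    t·PV        t(t+1)·PV
  1         2.50         2.3663         2.3663           4.7326
  2         2.50         2.2398         4.4795          13.4385
  3       502.50       426.1157     1,278.3472       5,113.3887
  Σ                    430.7218     1,285.1930       5,131.5599
P = 430.7218.
Convexity = Σ t(t+1)·PV / [P·(1+y)²] = 5,131.5599 / (430.7218 × 1.116192) = 10.67366.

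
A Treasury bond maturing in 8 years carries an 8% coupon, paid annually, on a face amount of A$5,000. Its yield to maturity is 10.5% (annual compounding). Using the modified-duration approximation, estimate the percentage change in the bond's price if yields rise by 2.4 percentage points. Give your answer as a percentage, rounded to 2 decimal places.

Periodic yield y = 0.105. Modified duration first:
  t   CF        PV=CF/(1+0.105)^t    t·PV
  1       400.00       361.9910       361.9910
  2       400.00       327.5936       655.1872
  3       400.00       296.4648       889.3944
  4       400.00       268.2939     1,073.1758
  5       400.00       242.8000     1,213.9998
  6       400.00       219.7285     1,318.3708
  7       400.00       198.8493     1,391.9450
  8     5,400.00     2,429.3805    19,435.0438
  Σ                  4,345.1015    26,339.1078
P = 4,345.1015; D_Mac = 6.06179 yrs; D_mod = 6.06179/(1+0.105) = 5.48579 yrs.
ΔP/P ≈ -D_mod · Δy = -5.48579 × (+0.024) = -0.131659 = -13.1659%.

-13.17%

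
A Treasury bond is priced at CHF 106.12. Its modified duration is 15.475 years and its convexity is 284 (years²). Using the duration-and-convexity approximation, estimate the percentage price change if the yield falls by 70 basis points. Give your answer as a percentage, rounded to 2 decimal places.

Duration effect: -D_mod·Δy = -15.475 × (-0.007) = +0.108325
Convexity effect: ½·C·(Δy)² = 0.5 × 284 × (-0.007)² = +0.0069580
ΔP/P ≈ +0.108325 + 0.0069580 = +0.115283
= +11.5283%.

+11.53%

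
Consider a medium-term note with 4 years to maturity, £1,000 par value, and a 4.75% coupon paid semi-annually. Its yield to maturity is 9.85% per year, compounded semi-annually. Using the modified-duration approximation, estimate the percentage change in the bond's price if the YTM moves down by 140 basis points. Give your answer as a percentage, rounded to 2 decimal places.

+4.88%

Periodic yield y = 0.04925. Modified duration first:
  t   CF        PV=CF/(1+0.04925)^t    t·PV
  1        23.75        22.6352        22.6352
  2        23.75        21.5728        43.1455
  3        23.75        20.5602        61.6805
  4        23.75        19.5951        78.3804
  5        23.75        18.6753        93.3767
  6        23.75        17.7988       106.7926
  7        23.75        16.9633       118.7432
  8     1,023.75       696.8866     5,575.0925
  Σ                    834.6872     6,099.8467
P = 834.6872; D_Mac = 7.30794 half-year periods = 3.65397 yrs; D_mod = 3.65397/(1+0.04925) = 3.48246 yrs.
ΔP/P ≈ -D_mod · Δy = -3.48246 × (-0.014) = +0.048754 = +4.8754%.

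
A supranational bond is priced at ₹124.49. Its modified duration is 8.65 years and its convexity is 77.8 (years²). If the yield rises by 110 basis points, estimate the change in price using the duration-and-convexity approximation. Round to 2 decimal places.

Duration effect: -D_mod·Δy = -8.65 × (+0.011) = -0.095150
Convexity effect: ½·C·(Δy)² = 0.5 × 77.8 × (0.011)² = +0.0047069
ΔP/P ≈ -0.095150 + 0.0047069 = -0.0904431
ΔP ≈ 124.49 × (-0.0904431) = -11.259261519.

-₹11.26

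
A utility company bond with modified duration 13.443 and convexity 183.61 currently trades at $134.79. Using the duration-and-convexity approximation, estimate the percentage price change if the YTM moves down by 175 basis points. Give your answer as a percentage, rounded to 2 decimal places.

Duration effect: -D_mod·Δy = -13.443 × (-0.0175) = +0.2352525
Convexity effect: ½·C·(Δy)² = 0.5 × 183.61 × (-0.0175)² = +0.02811528125
ΔP/P ≈ +0.2352525 + 0.02811528125 = +0.26336778125
= +26.336778125%.

+26.34%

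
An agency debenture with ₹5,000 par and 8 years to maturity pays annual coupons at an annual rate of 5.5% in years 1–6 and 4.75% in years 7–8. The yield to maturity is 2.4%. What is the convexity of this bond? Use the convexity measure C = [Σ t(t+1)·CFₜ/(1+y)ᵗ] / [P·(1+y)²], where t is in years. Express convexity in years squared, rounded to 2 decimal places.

55.26

With y = 0.024:
  t   CF        PV=CF/(1+0.024)^t    t·PV        t(t+1)·PV
  1       275.00       268.5547       268.5547         537.1094
  2       275.00       262.2604       524.5209       1,573.5626
  3       275.00       256.1137       768.3411       3,073.3645
  4       275.00       250.1110     1,000.4442       5,002.2209
  5       275.00       244.2491     1,221.2453       7,327.4720
  6       275.00       238.5245     1,431.1469      10,018.0281
  7       237.50       201.1703     1,408.1923      11,265.5382
  8     5,237.50     4,332.3585    34,658.8677     311,929.8090
  Σ                  6,053.3422    41,281.3130     350,727.1046
P = 6,053.3422.
Convexity = Σ t(t+1)·PV / [P·(1+y)²] = 350,727.1046 / (6,053.3422 × 1.048576) = 55.25533.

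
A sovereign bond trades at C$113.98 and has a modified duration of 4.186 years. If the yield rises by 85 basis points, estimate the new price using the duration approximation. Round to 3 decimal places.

Duration approximation: ΔP/P ≈ -D_mod · Δy = -4.186 × (+0.0085) = -0.035581.
New price ≈ 113.98 × (1 - 0.035581) = 109.92447762.

C$109.924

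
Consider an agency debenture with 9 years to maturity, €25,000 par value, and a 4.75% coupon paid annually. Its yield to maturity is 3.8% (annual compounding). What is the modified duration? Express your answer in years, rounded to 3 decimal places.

Periodic yield y = 0.038. First find Macaulay duration:
  t   CF        PV=CF/(1+0.038)^t    t·PV
  1     1,187.50     1,144.0270     1,144.0270
  2     1,187.50     1,102.1454     2,204.2909
  3     1,187.50     1,061.7972     3,185.3915
  4     1,187.50     1,022.9260     4,091.7039
  5     1,187.50       985.4778     4,927.3891
  6     1,187.50       949.4006     5,696.4035
  7     1,187.50       914.6441     6,402.5088
  8     1,187.50       881.1600     7,049.2803
  9    26,187.50    18,720.5179   168,484.6609
  Σ                 26,782.0960   203,185.6558
P = 26,782.0960; Macaulay duration = 203,185.6558 / 26,782.0960 = 7.58662 years.
Modified duration = D_Mac / (1 + y) = 7.58662 / 1.038 = 7.30889 years.

7.309 years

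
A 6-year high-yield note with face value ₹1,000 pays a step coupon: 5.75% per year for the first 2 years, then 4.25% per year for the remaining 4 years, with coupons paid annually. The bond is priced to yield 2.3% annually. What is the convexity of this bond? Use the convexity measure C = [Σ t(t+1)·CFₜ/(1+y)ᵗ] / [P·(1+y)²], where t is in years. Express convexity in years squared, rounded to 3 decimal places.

34.481

With y = 0.023:
  t   CF        PV=CF/(1+0.023)^t    t·PV        t(t+1)·PV
  1        57.50        56.2072        56.2072         112.4145
  2        57.50        54.9435       109.8871         329.6612
  3        42.50        39.6974       119.0922         476.3688
  4        42.50        38.8049       155.2195         776.0977
  5        42.50        37.9324       189.6622       1,137.9732
  6     1,042.50       909.5410     5,457.2458      38,200.7203
  Σ                  1,137.1264     6,087.3140      41,033.2356
P = 1,137.1264.
Convexity = Σ t(t+1)·PV / [P·(1+y)²] = 41,033.2356 / (1,137.1264 × 1.046529) = 34.48067.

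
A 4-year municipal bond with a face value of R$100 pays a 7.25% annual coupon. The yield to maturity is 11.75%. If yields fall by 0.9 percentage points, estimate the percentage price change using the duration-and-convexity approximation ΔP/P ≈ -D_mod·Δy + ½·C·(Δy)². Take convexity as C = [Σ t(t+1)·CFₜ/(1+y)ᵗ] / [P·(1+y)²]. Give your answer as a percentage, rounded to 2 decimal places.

With y = 0.1175:
  t   CF        PV=CF/(1+0.1175)^t    t·PV        t(t+1)·PV
  1         7.25         6.4877         6.4877          12.9754
  2         7.25         5.8055        11.6111          34.8333
  3         7.25         5.1951        15.5854          62.3414
  4       107.25        68.7713       275.0852       1,375.4258
  Σ                     86.2596       308.7693       1,485.5759
P = 86.2596; D_Mac = 3.57953 yrs; D_mod = 3.20316 yrs; C = 13.79088.
Duration effect: -3.20316 × (-0.009) = +0.028828
Convexity effect: 0.5 × 13.79088 × (-0.009)² = +0.0005585
ΔP/P ≈ +0.028828 + 0.0005585 = +0.029387 = +2.9387%.

+2.94%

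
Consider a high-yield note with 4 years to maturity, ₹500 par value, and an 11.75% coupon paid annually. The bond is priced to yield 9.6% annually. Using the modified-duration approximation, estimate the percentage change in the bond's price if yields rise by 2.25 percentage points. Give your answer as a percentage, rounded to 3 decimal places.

-7.047%

Periodic yield y = 0.096. Modified duration first:
  t   CF        PV=CF/(1+0.096)^t    t·PV
  1        58.75        53.6040        53.6040
  2        58.75        48.9088        97.8175
  3        58.75        44.6248       133.8744
  4       558.75       387.2356     1,548.9426
  Σ                    534.3732     1,834.2385
P = 534.3732; D_Mac = 3.43250 yrs; D_mod = 3.43250/(1+0.096) = 3.13185 yrs.
ΔP/P ≈ -D_mod · Δy = -3.13185 × (+0.0225) = -0.070467 = -7.0467%.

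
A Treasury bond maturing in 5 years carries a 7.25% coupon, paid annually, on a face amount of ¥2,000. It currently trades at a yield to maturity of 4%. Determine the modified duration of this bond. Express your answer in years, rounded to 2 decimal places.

Periodic yield y = 0.04. First find Macaulay duration:
  t   CF        PV=CF/(1+0.04)^t    t·PV
  1       145.00       139.4231       139.4231
  2       145.00       134.0607       268.1213
  3       145.00       128.9045       386.7134
  4       145.00       123.9466       495.7864
  5     2,145.00     1,763.0336     8,815.1682
  Σ                  2,289.3685    10,105.2124
P = 2,289.3685; Macaulay duration = 10,105.2124 / 2,289.3685 = 4.41397 years.
Modified duration = D_Mac / (1 + y) = 4.41397 / 1.04 = 4.24421 years.

4.24 years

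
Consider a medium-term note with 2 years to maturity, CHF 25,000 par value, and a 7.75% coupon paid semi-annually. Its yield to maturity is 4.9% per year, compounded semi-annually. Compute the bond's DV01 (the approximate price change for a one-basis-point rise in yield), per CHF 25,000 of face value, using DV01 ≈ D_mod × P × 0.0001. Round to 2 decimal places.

Periodic yield y = 0.0245.
  t   CF        PV=CF/(1+0.0245)^t    t·PV
  1       968.75       945.5832       945.5832
  2       968.75       922.9704     1,845.9409
  3       968.75       900.8984     2,702.6953
  4    25,968.75    23,572.3670    94,289.4681
  Σ                 26,341.8191    99,783.6875
P = 26,341.8191; D_Mac = 3.78803 half-year periods = 1.89402 yrs; D_mod = 1.84872 yrs.
DV01 ≈ 1.84872 × 26,341.8191 × 0.0001 = 4.869872.

CHF 4.87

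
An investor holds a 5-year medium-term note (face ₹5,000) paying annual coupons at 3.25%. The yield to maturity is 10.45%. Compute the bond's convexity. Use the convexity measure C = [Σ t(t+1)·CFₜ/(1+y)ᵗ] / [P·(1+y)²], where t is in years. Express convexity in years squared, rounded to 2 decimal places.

With y = 0.1045:
  t   CF        PV=CF/(1+0.1045)^t    t·PV        t(t+1)·PV
  1       162.50       147.1254       147.1254         294.2508
  2       162.50       133.2054       266.4109         799.2326
  3       162.50       120.6025       361.8074       1,447.2296
  4       162.50       109.1919       436.7677       2,183.8383
  5     5,162.50     3,140.7362    15,703.6811      94,222.0867
  Σ                  3,650.8614    16,915.7925      98,946.6381
P = 3,650.8614.
Convexity = Σ t(t+1)·PV / [P·(1+y)²] = 98,946.6381 / (3,650.8614 × 1.219920) = 22.21643.

22.22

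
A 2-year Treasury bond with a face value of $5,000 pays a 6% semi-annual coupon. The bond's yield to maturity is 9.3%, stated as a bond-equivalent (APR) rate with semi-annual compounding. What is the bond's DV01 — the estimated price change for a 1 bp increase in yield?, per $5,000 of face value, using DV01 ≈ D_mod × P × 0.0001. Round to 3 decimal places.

Periodic yield y = 0.0465.
  t   CF        PV=CF/(1+0.0465)^t    t·PV
  1       150.00       143.3349       143.3349
  2       150.00       136.9660       273.9320
  3       150.00       130.8801       392.6402
  4     5,150.00     4,293.8839    17,175.5356
  Σ                  4,705.0649    17,985.4428
P = 4,705.0649; D_Mac = 3.82257 half-year periods = 1.91129 yrs; D_mod = 1.82636 yrs.
DV01 ≈ 1.82636 × 4,705.0649 × 0.0001 = 0.859314.

$0.859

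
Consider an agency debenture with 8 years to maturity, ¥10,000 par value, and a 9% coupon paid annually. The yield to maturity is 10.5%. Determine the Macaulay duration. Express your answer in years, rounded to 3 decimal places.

Periodic yield y = 0.105. Discount each cash flow and weight by its year:
  t   CF        PV=CF/(1+0.105)^t    t·PV
  1       900.00       814.4796       814.4796
  2       900.00       737.0856     1,474.1713
  3       900.00       667.0458     2,001.1375
  4       900.00       603.6614     2,414.6455
  5       900.00       546.2999     2,731.4995
  6       900.00       494.3890     2,966.3343
  7       900.00       447.4109     3,131.8763
  8    10,900.00     4,903.7495    39,229.9957
  Σ                  9,214.1218    54,764.1398
Price P = Σ PV = 9,214.1218.
Macaulay duration = Σ(t·PV) / P = 54,764.1398 / 9,214.1218 = 5.94350 years.

5.944 years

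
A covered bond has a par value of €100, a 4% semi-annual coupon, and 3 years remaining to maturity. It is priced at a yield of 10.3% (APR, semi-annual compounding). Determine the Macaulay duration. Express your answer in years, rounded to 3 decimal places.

2.841 years

Periodic yield y = 0.0515. Discount each cash flow and weight by its period:
  t   CF        PV=CF/(1+0.0515)^t    t·PV
  1         2.00         1.9020         1.9020
  2         2.00         1.8089         3.6178
  3         2.00         1.7203         5.1609
  4         2.00         1.6360         6.5441
  5         2.00         1.5559         7.7795
  6       102.00        75.4648       452.7889
  Σ                     84.0880       477.7933
Price P = Σ PV = 84.0880.
Macaulay duration = Σ(t·PV) / P = 477.7933 / 84.0880 = 5.68206 half-year periods.
In years: 5.68206 / 2 = 2.84103 years.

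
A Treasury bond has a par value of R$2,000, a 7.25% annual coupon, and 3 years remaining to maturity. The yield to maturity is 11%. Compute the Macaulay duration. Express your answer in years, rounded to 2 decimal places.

Periodic yield y = 0.11. Discount each cash flow and weight by its year:
  t   CF        PV=CF/(1+0.11)^t    t·PV
  1       145.00       130.6306       130.6306
  2       145.00       117.6853       235.3705
  3     2,145.00     1,568.4055     4,705.2165
  Σ                  1,816.7214     5,071.2177
Price P = Σ PV = 1,816.7214.
Macaulay duration = Σ(t·PV) / P = 5,071.2177 / 1,816.7214 = 2.79141 years.

2.79 years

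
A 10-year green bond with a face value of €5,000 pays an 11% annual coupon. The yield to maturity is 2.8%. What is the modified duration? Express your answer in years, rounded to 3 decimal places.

7.173 years

Periodic yield y = 0.028. First find Macaulay duration:
  t   CF        PV=CF/(1+0.028)^t    t·PV
  1       550.00       535.0195       535.0195
  2       550.00       520.4469     1,040.8939
  3       550.00       506.2713     1,518.8140
  4       550.00       492.4819     1,969.9274
  5       550.00       479.0679     2,395.3397
  6       550.00       466.0194     2,796.1164
  7       550.00       453.3263     3,173.2839
  8       550.00       440.9789     3,527.8309
  9       550.00       428.9678     3,860.7099
  10    5,550.00     4,210.7731    42,107.7307
  Σ                  8,533.3529    62,925.6663
P = 8,533.3529; Macaulay duration = 62,925.6663 / 8,533.3529 = 7.37408 years.
Modified duration = D_Mac / (1 + y) = 7.37408 / 1.028 = 7.17323 years.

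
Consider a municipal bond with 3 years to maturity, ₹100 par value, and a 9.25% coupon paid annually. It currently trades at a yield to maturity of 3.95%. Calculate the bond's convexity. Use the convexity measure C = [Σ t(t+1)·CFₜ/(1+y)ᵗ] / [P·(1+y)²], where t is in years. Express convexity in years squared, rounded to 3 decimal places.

9.973

With y = 0.0395:
  t   CF        PV=CF/(1+0.0395)^t    t·PV        t(t+1)·PV
  1         9.25         8.8985         8.8985          17.7970
  2         9.25         8.5604        17.1207          51.3622
  3       109.25        97.2631       291.7892       1,167.1568
  Σ                    114.7220       317.8085       1,236.3161
P = 114.7220.
Convexity = Σ t(t+1)·PV / [P·(1+y)²] = 1,236.3161 / (114.7220 × 1.080560) = 9.97319.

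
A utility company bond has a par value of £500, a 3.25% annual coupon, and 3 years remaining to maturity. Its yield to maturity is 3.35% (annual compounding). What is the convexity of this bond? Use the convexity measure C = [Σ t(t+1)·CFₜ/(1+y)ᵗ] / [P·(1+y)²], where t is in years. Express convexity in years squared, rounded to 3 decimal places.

With y = 0.0335:
  t   CF        PV=CF/(1+0.0335)^t    t·PV        t(t+1)·PV
  1        16.25        15.7233        15.7233          31.4465
  2        16.25        15.2136        30.4272          91.2817
  3       516.25       467.6583     1,402.9748       5,611.8993
  Σ                    498.5952     1,449.1253       5,734.6275
P = 498.5952.
Convexity = Σ t(t+1)·PV / [P·(1+y)²] = 5,734.6275 / (498.5952 × 1.068122) = 10.76803.

10.768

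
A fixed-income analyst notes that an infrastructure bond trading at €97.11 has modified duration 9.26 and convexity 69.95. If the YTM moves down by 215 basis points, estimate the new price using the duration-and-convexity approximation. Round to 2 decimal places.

€118.01

Duration effect: -D_mod·Δy = -9.26 × (-0.0215) = +0.199090
Convexity effect: ½·C·(Δy)² = 0.5 × 69.95 × (-0.0215)² = +0.01616719375
ΔP/P ≈ +0.199090 + 0.01616719375 = +0.21525719375
New price ≈ 97.11 × (1 + 0.21525719375) = 118.0136260850625.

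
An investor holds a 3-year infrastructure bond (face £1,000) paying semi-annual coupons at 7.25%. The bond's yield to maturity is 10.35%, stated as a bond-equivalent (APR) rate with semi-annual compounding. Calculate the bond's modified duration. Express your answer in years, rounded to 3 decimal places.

2.603 years

Periodic yield y = 0.05175. First find Macaulay duration:
  t   CF        PV=CF/(1+0.05175)^t    t·PV
  1        36.25        34.4664        34.4664
  2        36.25        32.7705        65.5410
  3        36.25        31.1581        93.4742
  4        36.25        29.6250       118.4999
  5        36.25        28.1673       140.8366
  6     1,036.25       765.5780     4,593.4677
  Σ                    921.7652     5,046.2857
P = 921.7652; Macaulay duration = 5,046.2857 / 921.7652 = 5.47459 half-year periods = 2.73729 years.
Modified duration = D_Mac / (1 + y) = 2.73729 / 1.05175 = 2.60261 years.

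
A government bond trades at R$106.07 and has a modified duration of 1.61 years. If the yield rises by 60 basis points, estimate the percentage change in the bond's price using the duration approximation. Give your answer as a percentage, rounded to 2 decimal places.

-0.97%

Duration approximation: ΔP/P ≈ -D_mod · Δy = -1.61 × (+0.006) = -0.009660.
As a percentage: -0.9660%.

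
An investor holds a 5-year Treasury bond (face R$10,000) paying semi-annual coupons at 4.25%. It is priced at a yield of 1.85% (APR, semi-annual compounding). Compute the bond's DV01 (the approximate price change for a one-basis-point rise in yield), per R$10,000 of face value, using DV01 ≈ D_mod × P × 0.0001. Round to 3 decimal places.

Periodic yield y = 0.00925.
  t   CF        PV=CF/(1+0.00925)^t    t·PV
  1       212.50       210.5524       210.5524
  2       212.50       208.6226       417.2453
  3       212.50       206.7106       620.1317
  4       212.50       204.8160       819.2640
  5       212.50       202.9388     1,014.6941
  6       212.50       201.0788     1,206.4731
  7       212.50       199.2359     1,394.6514
  8       212.50       197.4099     1,579.2790
  9       212.50       195.6006     1,760.4051
  10   10,212.50     9,314.1770    93,141.7704
  Σ                 11,141.1427   102,164.4665
P = 11,141.1427; D_Mac = 9.17002 half-year periods = 4.58501 yrs; D_mod = 4.54299 yrs.
DV01 ≈ 4.54299 × 11,141.1427 × 0.0001 = 5.061405.

R$5.061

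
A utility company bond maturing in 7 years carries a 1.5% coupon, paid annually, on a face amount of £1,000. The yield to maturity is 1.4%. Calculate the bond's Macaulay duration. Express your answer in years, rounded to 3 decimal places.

6.698 years

Periodic yield y = 0.014. Discount each cash flow and weight by its year:
  t   CF        PV=CF/(1+0.014)^t    t·PV
  1        15.00        14.7929        14.7929
  2        15.00        14.5887        29.1773
  3        15.00        14.3872        43.1617
  4        15.00        14.1886        56.7544
  5        15.00        13.9927        69.9635
  6        15.00        13.7995        82.7970
  7     1,015.00       920.8743     6,446.1202
  Σ                  1,006.6239     6,742.7670
Price P = Σ PV = 1,006.6239.
Macaulay duration = Σ(t·PV) / P = 6,742.7670 / 1,006.6239 = 6.69840 years.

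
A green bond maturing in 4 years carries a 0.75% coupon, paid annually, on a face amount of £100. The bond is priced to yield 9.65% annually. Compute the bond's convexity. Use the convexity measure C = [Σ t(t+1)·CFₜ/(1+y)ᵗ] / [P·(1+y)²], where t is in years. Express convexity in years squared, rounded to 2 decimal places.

16.34

With y = 0.0965:
  t   CF        PV=CF/(1+0.0965)^t    t·PV        t(t+1)·PV
  1         0.75         0.6840         0.6840           1.3680
  2         0.75         0.6238         1.2476           3.7428
  3         0.75         0.5689         1.7067           6.8268
  4       100.75        69.6964       278.7857       1,393.9285
  Σ                     71.5731       282.4240       1,405.8661
P = 71.5731.
Convexity = Σ t(t+1)·PV / [P·(1+y)²] = 1,405.8661 / (71.5731 × 1.202312) = 16.33717.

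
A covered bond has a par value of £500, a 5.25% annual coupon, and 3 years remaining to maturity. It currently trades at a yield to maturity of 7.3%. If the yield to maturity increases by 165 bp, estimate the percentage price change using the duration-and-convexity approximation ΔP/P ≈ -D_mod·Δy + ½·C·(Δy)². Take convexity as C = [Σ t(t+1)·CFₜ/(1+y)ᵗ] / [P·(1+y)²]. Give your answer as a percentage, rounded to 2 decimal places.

-4.25%

With y = 0.073:
  t   CF        PV=CF/(1+0.073)^t    t·PV        t(t+1)·PV
  1        26.25        24.4641        24.4641          48.9282
  2        26.25        22.7997        45.5995         136.7984
  3       526.25       425.9837     1,277.9510       5,111.8039
  Σ                    473.2475     1,348.0146       5,297.5306
P = 473.2475; D_Mac = 2.84843 yrs; D_mod = 2.65465 yrs; C = 9.72267.
Duration effect: -2.65465 × (+0.0165) = -0.043802
Convexity effect: 0.5 × 9.72267 × (0.0165)² = +0.0013235
ΔP/P ≈ -0.043802 + 0.0013235 = -0.042478 = -4.2478%.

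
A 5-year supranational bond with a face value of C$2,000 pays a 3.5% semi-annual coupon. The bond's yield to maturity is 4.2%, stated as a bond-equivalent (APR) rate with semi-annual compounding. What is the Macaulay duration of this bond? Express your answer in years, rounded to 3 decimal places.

Periodic yield y = 0.021. Discount each cash flow and weight by its period:
  t   CF        PV=CF/(1+0.021)^t    t·PV
  1        35.00        34.2801        34.2801
  2        35.00        33.5750        67.1501
  3        35.00        32.8845        98.6534
  4        35.00        32.2081       128.8324
  5        35.00        31.5456       157.7282
  6        35.00        30.8968       185.3808
  7        35.00        30.2613       211.8292
  8        35.00        29.6389       237.1112
  9        35.00        29.0293       261.2636
  10    2,035.00     1,653.1299    16,531.2994
  Σ                  1,937.4496    17,913.5285
Price P = Σ PV = 1,937.4496.
Macaulay duration = Σ(t·PV) / P = 17,913.5285 / 1,937.4496 = 9.24593 half-year periods.
In years: 9.24593 / 2 = 4.62297 years.

4.623 years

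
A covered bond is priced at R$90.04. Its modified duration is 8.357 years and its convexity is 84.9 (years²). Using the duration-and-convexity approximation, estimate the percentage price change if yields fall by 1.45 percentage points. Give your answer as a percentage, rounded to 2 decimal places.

Duration effect: -D_mod·Δy = -8.357 × (-0.0145) = +0.1211765
Convexity effect: ½·C·(Δy)² = 0.5 × 84.9 × (-0.0145)² = +0.0089251125
ΔP/P ≈ +0.1211765 + 0.0089251125 = +0.1301016125
= +13.01016125%.

+13.01%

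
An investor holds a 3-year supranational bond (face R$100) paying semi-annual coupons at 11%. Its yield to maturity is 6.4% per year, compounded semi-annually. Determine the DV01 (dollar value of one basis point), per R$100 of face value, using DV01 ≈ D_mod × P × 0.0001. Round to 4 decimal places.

R$0.0290

Periodic yield y = 0.032.
  t   CF        PV=CF/(1+0.032)^t    t·PV
  1         5.50         5.3295         5.3295
  2         5.50         5.1642        10.3284
  3         5.50         5.0041        15.0122
  4         5.50         4.8489        19.3956
  5         5.50         4.6986        23.4928
  6       105.50        87.3322       523.9930
  Σ                    112.3774       597.5515
P = 112.3774; D_Mac = 5.31737 half-year periods = 2.65868 yrs; D_mod = 2.57624 yrs.
DV01 ≈ 2.57624 × 112.3774 × 0.0001 = 0.028951.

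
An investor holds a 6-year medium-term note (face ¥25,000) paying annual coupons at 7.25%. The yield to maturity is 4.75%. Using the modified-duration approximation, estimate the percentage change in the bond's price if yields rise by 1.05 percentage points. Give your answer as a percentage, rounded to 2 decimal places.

-5.15%

Periodic yield y = 0.0475. Modified duration first:
  t   CF        PV=CF/(1+0.0475)^t    t·PV
  1     1,812.50     1,730.3103     1,730.3103
  2     1,812.50     1,651.8475     3,303.6950
  3     1,812.50     1,576.9427     4,730.8282
  4     1,812.50     1,505.4346     6,021.7383
  5     1,812.50     1,437.1691     7,185.8453
  6    26,812.50    20,296.1246   121,776.7474
  Σ                 28,197.8287   144,749.1645
P = 28,197.8287; D_Mac = 5.13334 yrs; D_mod = 5.13334/(1+0.0475) = 4.90057 yrs.
ΔP/P ≈ -D_mod · Δy = -4.90057 × (+0.0105) = -0.051456 = -5.1456%.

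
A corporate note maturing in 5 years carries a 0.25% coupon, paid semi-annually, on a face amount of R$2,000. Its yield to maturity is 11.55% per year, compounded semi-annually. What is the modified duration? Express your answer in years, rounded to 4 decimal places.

Periodic yield y = 0.05775. First find Macaulay duration:
  t   CF        PV=CF/(1+0.05775)^t    t·PV
  1         2.50         2.3635         2.3635
  2         2.50         2.2345         4.4689
  3         2.50         2.1125         6.3374
  4         2.50         1.9971         7.9885
  5         2.50         1.8881         9.4405
  6         2.50         1.7850        10.7101
  7         2.50         1.6876        11.8129
  8         2.50         1.5954        12.7634
  9         2.50         1.5083        13.5749
  10    2,002.50     1,142.2001    11,422.0008
  Σ                  1,159.3721    11,501.4609
P = 1,159.3721; Macaulay duration = 11,501.4609 / 1,159.3721 = 9.92042 half-year periods = 4.96021 years.
Modified duration = D_Mac / (1 + y) = 4.96021 / 1.05775 = 4.68940 years.

4.6894 years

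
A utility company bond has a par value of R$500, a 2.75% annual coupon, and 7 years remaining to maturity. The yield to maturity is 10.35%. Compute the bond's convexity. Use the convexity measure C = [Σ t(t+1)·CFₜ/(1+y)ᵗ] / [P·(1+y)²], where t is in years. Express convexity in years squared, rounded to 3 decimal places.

39.911

With y = 0.1035:
  t   CF        PV=CF/(1+0.1035)^t    t·PV        t(t+1)·PV
  1        13.75        12.4604        12.4604          24.9207
  2        13.75        11.2917        22.5833          67.7500
  3        13.75        10.2326        30.6978         122.7911
  4        13.75         9.2729        37.0914         185.4570
  5        13.75         8.4031        42.0156         252.0939
  6        13.75         7.6150        45.6899         319.8291
  7       513.75       257.8371     1,804.8600      14,438.8797
  Σ                    317.1127     1,995.3984      15,411.7216
P = 317.1127.
Convexity = Σ t(t+1)·PV / [P·(1+y)²] = 15,411.7216 / (317.1127 × 1.217712) = 39.91102.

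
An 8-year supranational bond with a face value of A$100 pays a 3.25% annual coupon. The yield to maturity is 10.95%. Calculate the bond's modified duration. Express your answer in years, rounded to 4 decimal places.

Periodic yield y = 0.1095. First find Macaulay duration:
  t   CF        PV=CF/(1+0.1095)^t    t·PV
  1         3.25         2.9292         2.9292
  2         3.25         2.6402         5.2803
  3         3.25         2.3796         7.1388
  4         3.25         2.1447         8.5789
  5         3.25         1.9331         9.6653
  6         3.25         1.7423        10.4537
  7         3.25         1.5703        10.9923
  8       103.25        44.9647       359.7175
  Σ                     60.3041       414.7562
P = 60.3041; Macaulay duration = 414.7562 / 60.3041 = 6.87774 years.
Modified duration = D_Mac / (1 + y) = 6.87774 / 1.1095 = 6.19896 years.

6.1990 years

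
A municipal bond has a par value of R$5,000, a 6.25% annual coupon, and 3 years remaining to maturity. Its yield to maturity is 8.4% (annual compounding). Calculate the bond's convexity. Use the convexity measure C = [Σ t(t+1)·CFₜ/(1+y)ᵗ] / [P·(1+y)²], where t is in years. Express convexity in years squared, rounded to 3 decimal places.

9.406

With y = 0.084:
  t   CF        PV=CF/(1+0.084)^t    t·PV        t(t+1)·PV
  1       312.50       288.2841       288.2841         576.5683
  2       312.50       265.9448       531.8895       1,595.6686
  3     5,312.50     4,170.7206    12,512.1618      50,048.6471
  Σ                  4,724.9495    13,332.3355      52,220.8840
P = 4,724.9495.
Convexity = Σ t(t+1)·PV / [P·(1+y)²] = 52,220.8840 / (4,724.9495 × 1.175056) = 9.40564.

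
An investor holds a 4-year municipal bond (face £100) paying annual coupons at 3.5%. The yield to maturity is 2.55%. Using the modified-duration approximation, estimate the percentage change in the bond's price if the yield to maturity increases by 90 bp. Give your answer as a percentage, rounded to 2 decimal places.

-3.34%

Periodic yield y = 0.0255. Modified duration first:
  t   CF        PV=CF/(1+0.0255)^t    t·PV
  1         3.50         3.4130         3.4130
  2         3.50         3.3281         6.6562
  3         3.50         3.2453         9.7360
  4       103.50        93.5832       374.3326
  Σ                    103.5696       394.1378
P = 103.5696; D_Mac = 3.80554 yrs; D_mod = 3.80554/(1+0.0255) = 3.71091 yrs.
ΔP/P ≈ -D_mod · Δy = -3.71091 × (+0.009) = -0.033398 = -3.3398%.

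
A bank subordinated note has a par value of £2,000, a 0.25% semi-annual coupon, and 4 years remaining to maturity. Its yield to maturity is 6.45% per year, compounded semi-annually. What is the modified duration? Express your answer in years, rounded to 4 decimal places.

Periodic yield y = 0.03225. First find Macaulay duration:
  t   CF        PV=CF/(1+0.03225)^t    t·PV
  1         2.50         2.4219         2.4219
  2         2.50         2.3462         4.6925
  3         2.50         2.2729         6.8188
  4         2.50         2.2019         8.8077
  5         2.50         2.1331        10.6656
  6         2.50         2.0665        12.3989
  7         2.50         2.0019        14.0134
  8     2,002.50     1,553.4361    12,427.4888
  Σ                  1,568.8806    12,487.3074
P = 1,568.8806; Macaulay duration = 12,487.3074 / 1,568.8806 = 7.95937 half-year periods = 3.97969 years.
Modified duration = D_Mac / (1 + y) = 3.97969 / 1.03225 = 3.85535 years.

3.8554 years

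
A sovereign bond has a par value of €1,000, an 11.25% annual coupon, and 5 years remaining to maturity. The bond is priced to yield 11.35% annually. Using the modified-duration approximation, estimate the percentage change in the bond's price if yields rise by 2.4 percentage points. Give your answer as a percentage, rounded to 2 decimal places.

Periodic yield y = 0.1135. Modified duration first:
  t   CF        PV=CF/(1+0.1135)^t    t·PV
  1       112.50       101.0328       101.0328
  2       112.50        90.7344       181.4688
  3       112.50        81.4858       244.4574
  4       112.50        73.1799       292.7195
  5     1,112.50       649.9036     3,249.5178
  Σ                    996.3364     4,069.1962
P = 996.3364; D_Mac = 4.08416 yrs; D_mod = 4.08416/(1+0.1135) = 3.66786 yrs.
ΔP/P ≈ -D_mod · Δy = -3.66786 × (+0.024) = -0.088029 = -8.8029%.

-8.80%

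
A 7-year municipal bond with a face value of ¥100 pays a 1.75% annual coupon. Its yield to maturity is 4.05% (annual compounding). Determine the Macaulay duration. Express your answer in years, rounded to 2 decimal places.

6.62 years

Periodic yield y = 0.0405. Discount each cash flow and weight by its year:
  t   CF        PV=CF/(1+0.0405)^t    t·PV
  1         1.75         1.6819         1.6819
  2         1.75         1.6164         3.2328
  3         1.75         1.5535         4.6605
  4         1.75         1.4930         5.9721
  5         1.75         1.4349         7.1746
  6         1.75         1.3791         8.2744
  7       101.75        77.0619       539.4334
  Σ                     86.2207       570.4298
Price P = Σ PV = 86.2207.
Macaulay duration = Σ(t·PV) / P = 570.4298 / 86.2207 = 6.61592 years.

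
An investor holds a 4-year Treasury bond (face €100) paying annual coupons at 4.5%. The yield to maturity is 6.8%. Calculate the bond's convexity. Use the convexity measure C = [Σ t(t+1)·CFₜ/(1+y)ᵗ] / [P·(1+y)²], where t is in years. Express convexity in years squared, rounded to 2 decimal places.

16.01

With y = 0.068:
  t   CF        PV=CF/(1+0.068)^t    t·PV        t(t+1)·PV
  1         4.50         4.2135         4.2135           8.4270
  2         4.50         3.9452         7.8904          23.6713
  3         4.50         3.6940        11.0820          44.3282
  4       104.50        80.3214       321.2856       1,606.4280
  Σ                     92.1741       344.4716       1,682.8544
P = 92.1741.
Convexity = Σ t(t+1)·PV / [P·(1+y)²] = 1,682.8544 / (92.1741 × 1.140624) = 16.00645.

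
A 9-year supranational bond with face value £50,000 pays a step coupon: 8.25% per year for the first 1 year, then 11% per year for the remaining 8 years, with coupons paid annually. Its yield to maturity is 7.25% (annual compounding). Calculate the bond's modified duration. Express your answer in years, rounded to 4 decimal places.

Periodic yield y = 0.0725. First find Macaulay duration:
  t   CF        PV=CF/(1+0.0725)^t    t·PV
  1     4,125.00     3,846.1538     3,846.1538
  2     5,500.00     4,781.5432     9,563.0865
  3     5,500.00     4,458.3154    13,374.9461
  4     5,500.00     4,156.9374    16,627.7497
  5     5,500.00     3,875.9323    19,379.6616
  6     5,500.00     3,613.9229    21,683.5375
  7     5,500.00     3,369.6251    23,587.3756
  8     5,500.00     3,141.8416    25,134.7326
  9    55,500.00    29,560.8743   266,047.8691
  Σ                 60,805.1461   399,245.1126
P = 60,805.1461; Macaulay duration = 399,245.1126 / 60,805.1461 = 6.56598 years.
Modified duration = D_Mac / (1 + y) = 6.56598 / 1.0725 = 6.12212 years.

6.1221 years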